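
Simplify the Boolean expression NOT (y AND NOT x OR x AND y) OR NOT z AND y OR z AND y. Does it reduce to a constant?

TRUE

NOT (y AND NOT x OR x AND y) OR NOT z AND y OR z AND y
= NOT y OR NOT z AND y OR z AND y   — distribution
= NOT y OR y   — distribution
= TRUE   — complement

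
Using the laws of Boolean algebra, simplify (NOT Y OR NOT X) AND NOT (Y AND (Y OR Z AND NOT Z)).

(NOT Y OR NOT X) AND NOT (Y AND (Y OR Z AND NOT Z))
= (NOT Y OR NOT X) AND NOT (Y AND Y)   [complement / identity]
= (NOT Y OR NOT X) AND NOT Y   [idempotence]
= NOT Y   [absorption]

NOT Y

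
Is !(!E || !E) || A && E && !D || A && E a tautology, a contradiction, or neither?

!(!E || !E) || A && E && !D || A && E
= E && E || A && E && !D || A && E   [De Morgan]
= E && E || A && E   [absorption]
= E && (E || A)   [distribution]
= E   [absorption]
This depends on E, so it is not a constant.

neither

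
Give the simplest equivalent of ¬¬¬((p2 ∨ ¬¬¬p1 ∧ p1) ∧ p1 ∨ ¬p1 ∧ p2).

¬¬¬((p2 ∨ ¬¬¬p1 ∧ p1) ∧ p1 ∨ ¬p1 ∧ p2)
= ¬¬¬((p2 ∨ ¬p1 ∧ p1) ∧ p1 ∨ ¬p1 ∧ p2)   [double negation]
= ¬¬¬(p2 ∧ p1 ∨ ¬p1 ∧ p2)   [complement / identity]
= ¬¬¬p2   [distribution]
= ¬p2   [double negation]

¬p2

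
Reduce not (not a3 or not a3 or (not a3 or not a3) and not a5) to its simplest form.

not (not a3 or not a3 or (not a3 or not a3) and not a5)
= not (not a3 or not a3)   [absorption]
= not not a3   [idempotence]
= a3   [double negation]

a3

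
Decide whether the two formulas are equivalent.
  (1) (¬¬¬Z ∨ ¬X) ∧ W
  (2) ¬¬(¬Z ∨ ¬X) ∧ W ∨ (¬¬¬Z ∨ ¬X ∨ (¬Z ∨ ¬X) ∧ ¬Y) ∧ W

E1: (¬¬¬Z ∨ ¬X) ∧ W
    = (¬Z ∨ ¬X) ∧ W
E2: ¬¬(¬Z ∨ ¬X) ∧ W ∨ (¬¬¬Z ∨ ¬X ∨ (¬Z ∨ ¬X) ∧ ¬Y) ∧ W
    = (¬Z ∨ ¬X) ∧ W ∨ (¬¬¬Z ∨ ¬X ∨ (¬Z ∨ ¬X) ∧ ¬Y) ∧ W
    = (¬Z ∨ ¬X) ∧ W ∨ (¬Z ∨ ¬X ∨ (¬Z ∨ ¬X) ∧ ¬Y) ∧ W
    = (¬Z ∨ ¬X) ∧ W ∨ (¬Z ∨ ¬X) ∧ W
    = (¬Z ∨ ¬X) ∧ W
Both reduce to (¬Z ∨ ¬X) ∧ W, so they are equivalent.

Yes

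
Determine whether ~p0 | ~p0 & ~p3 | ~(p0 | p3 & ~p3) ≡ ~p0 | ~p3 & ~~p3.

E1: ~p0 | ~p0 & ~p3 | ~(p0 | p3 & ~p3)
    = ~p0 | ~p0 & ~p3 | ~p0   — complement / identity
    = ~p0 | ~p0   — absorption
    = ~p0   — idempotence
E2: ~p0 | ~p3 & ~~p3
    = ~p0 | ~p3 & p3   — double negation
    = ~p0   — complement / identity
Both reduce to ~p0, so they are equivalent.

Yes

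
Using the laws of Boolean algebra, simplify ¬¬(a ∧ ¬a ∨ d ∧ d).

d

¬¬(a ∧ ¬a ∨ d ∧ d)
= ¬¬(d ∧ d)   (complement / identity)
= ¬¬d   (idempotence)
= d   (double negation)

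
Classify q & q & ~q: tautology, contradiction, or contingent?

contradiction

q & q & ~q
= q & ~q
= 0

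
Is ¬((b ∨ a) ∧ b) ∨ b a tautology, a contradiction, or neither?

¬((b ∨ a) ∧ b) ∨ b
= ¬b ∨ b   (absorption)
= True   (complement)

tautology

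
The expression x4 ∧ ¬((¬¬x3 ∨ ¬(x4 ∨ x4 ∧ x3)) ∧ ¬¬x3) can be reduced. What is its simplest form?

x4 ∧ ¬((¬¬x3 ∨ ¬(x4 ∨ x4 ∧ x3)) ∧ ¬¬x3)
= x4 ∧ ¬((¬¬x3 ∨ ¬x4) ∧ ¬¬x3)   [absorption]
= x4 ∧ ¬¬¬x3   [absorption]
= x4 ∧ ¬x3   [double negation]

x4 ∧ ¬x3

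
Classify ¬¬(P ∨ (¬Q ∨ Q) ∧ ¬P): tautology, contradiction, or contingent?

tautology

¬¬(P ∨ (¬Q ∨ Q) ∧ ¬P)
= P ∨ (¬Q ∨ Q) ∧ ¬P   — double negation
= P ∨ ¬P   — complement / identity
= True   — complement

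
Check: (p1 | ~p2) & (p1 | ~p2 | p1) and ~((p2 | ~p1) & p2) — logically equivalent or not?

E1: (p1 | ~p2) & (p1 | ~p2 | p1)
    = p1 | ~p2
E2: ~((p2 | ~p1) & p2)
    = ~p2
These differ: at p1=1, p2=1, E1 = 1 but E2 = 0.

No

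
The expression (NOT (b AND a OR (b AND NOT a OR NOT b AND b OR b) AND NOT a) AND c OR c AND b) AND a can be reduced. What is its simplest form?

c AND a

(NOT (b AND a OR (b AND NOT a OR NOT b AND b OR b) AND NOT a) AND c OR c AND b) AND a
= (NOT (b AND a OR (b AND NOT a OR b) AND NOT a) AND c OR c AND b) AND a   (complement / identity)
= (NOT (b AND a OR b AND NOT a) AND c OR c AND b) AND a   (absorption)
= (NOT b AND c OR c AND b) AND a   (distribution)
= c AND a   (distribution)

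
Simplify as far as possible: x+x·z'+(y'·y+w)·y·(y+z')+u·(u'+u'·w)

x+w·y

x+x·z'+(y'·y+w)·y·(y+z')+u·(u'+u'·w)
= x+x·z'+w·y·(y+z')+u·(u'+u'·w)   — complement / identity
= x+w·y·(y+z')+u·(u'+u'·w)   — absorption
= x+w·y·(y+z')+u·u'   — absorption
= x+w·y·(y+z')   — complement / identity
= x+w·y   — absorption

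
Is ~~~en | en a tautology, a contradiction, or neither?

~~~en | en
= ~en | en   (double negation)
= 1   (complement)

tautology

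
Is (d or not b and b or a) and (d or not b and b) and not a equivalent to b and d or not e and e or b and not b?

E1: (d or not b and b or a) and (d or not b and b) and not a
    = (d or not b and b) and not a   — absorption
    = d and not a   — complement / identity
E2: b and d or not e and e or b and not b
    = b and d or not e and e   — complement / identity
    = b and d   — complement / identity
These differ: at a=0, b=0, d=1, e=0, E1 = 1 but E2 = 0.

No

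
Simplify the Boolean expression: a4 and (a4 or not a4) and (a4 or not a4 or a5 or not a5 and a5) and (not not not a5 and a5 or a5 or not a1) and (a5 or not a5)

a4 and (a4 or not a4) and (a4 or not a4 or a5 or not a5 and a5) and (not not not a5 and a5 or a5 or not a1) and (a5 or not a5)
= a4 and (a4 or not a4) and (a4 or not a4 or a5) and (not not not a5 and a5 or a5 or not a1) and (a5 or not a5)   (complement / identity)
= a4 and (a4 or not a4) and (not not not a5 and a5 or a5 or not a1) and (a5 or not a5)   (absorption)
= a4 and (a4 or not a4) and (not not not a5 and a5 or a5 or not a1)   (complement / identity)
= a4 and (a4 or not a4) and (not a5 and a5 or a5 or not a1)   (double negation)
= a4 and (a4 or not a4) and (a5 or not a1)   (complement / identity)
= a4 and (a5 or not a1)   (complement / identity)

a4 and (a5 or not a1)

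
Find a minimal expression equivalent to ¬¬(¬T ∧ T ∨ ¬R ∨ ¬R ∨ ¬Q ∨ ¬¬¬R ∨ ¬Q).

¬R ∨ ¬Q

¬¬(¬T ∧ T ∨ ¬R ∨ ¬R ∨ ¬Q ∨ ¬¬¬R ∨ ¬Q)
= ¬¬(¬T ∧ T ∨ ¬R ∨ ¬Q ∨ ¬¬¬R ∨ ¬Q)
= ¬¬(¬T ∧ T ∨ ¬R ∨ ¬Q ∨ ¬R ∨ ¬Q)
= ¬¬(¬R ∨ ¬Q ∨ ¬R ∨ ¬Q)
= ¬R ∨ ¬Q ∨ ¬R ∨ ¬Q
= ¬R ∨ ¬Q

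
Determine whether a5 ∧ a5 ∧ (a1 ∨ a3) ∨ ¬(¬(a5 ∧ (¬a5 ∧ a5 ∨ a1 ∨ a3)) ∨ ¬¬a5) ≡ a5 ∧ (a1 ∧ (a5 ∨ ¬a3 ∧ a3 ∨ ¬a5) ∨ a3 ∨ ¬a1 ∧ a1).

Yes

E1: a5 ∧ a5 ∧ (a1 ∨ a3) ∨ ¬(¬(a5 ∧ (¬a5 ∧ a5 ∨ a1 ∨ a3)) ∨ ¬¬a5)
    = a5 ∧ a5 ∧ (a1 ∨ a3) ∨ ¬(¬(a5 ∧ (a1 ∨ a3)) ∨ ¬¬a5)   (complement / identity)
    = a5 ∧ a5 ∧ (a1 ∨ a3) ∨ a5 ∧ (a1 ∨ a3) ∧ ¬a5   (De Morgan)
    = a5 ∧ (a1 ∨ a3)   (distribution)
E2: a5 ∧ (a1 ∧ (a5 ∨ ¬a3 ∧ a3 ∨ ¬a5) ∨ a3 ∨ ¬a1 ∧ a1)
    = a5 ∧ (a1 ∧ (a5 ∨ ¬a5) ∨ a3 ∨ ¬a1 ∧ a1)   (complement / identity)
    = a5 ∧ (a1 ∧ (a5 ∨ ¬a5) ∨ a3)   (complement / identity)
    = a5 ∧ (a1 ∨ a3)   (complement / identity)
Both reduce to a5 ∧ (a1 ∨ a3), so they are equivalent.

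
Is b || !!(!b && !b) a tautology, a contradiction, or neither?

tautology

b || !!(!b && !b)
= b || !b && !b   [double negation]
= b || !b   [idempotence]
= true   [complement]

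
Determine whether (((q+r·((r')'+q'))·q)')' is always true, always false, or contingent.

contingent

(((q+r·((r')'+q'))·q)')'
= (((q+r·(r+q'))·q)')'   [double negation]
= (q+r·(r+q'))·q   [double negation]
= (q+r)·q   [absorption]
= q   [absorption]
This depends on q, so it is not a constant.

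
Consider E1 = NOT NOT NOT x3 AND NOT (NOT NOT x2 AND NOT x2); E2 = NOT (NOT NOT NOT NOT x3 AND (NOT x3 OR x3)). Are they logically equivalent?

Yes

E1: NOT NOT NOT x3 AND NOT (NOT NOT x2 AND NOT x2)
    = NOT NOT NOT x3 AND (NOT x2 OR x2)   — De Morgan
    = NOT NOT NOT x3   — complement / identity
    = NOT x3   — double negation
E2: NOT (NOT NOT NOT NOT x3 AND (NOT x3 OR x3))
    = NOT NOT NOT NOT NOT x3   — complement / identity
    = NOT NOT NOT x3   — double negation
    = NOT x3   — double negation
Both reduce to NOT x3, so they are equivalent.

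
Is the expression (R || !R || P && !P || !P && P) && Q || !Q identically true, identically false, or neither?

(R || !R || P && !P || !P && P) && Q || !Q
= (R || !R || !P && P) && Q || !Q   [complement / identity]
= (R || !R) && Q || !Q   [complement / identity]
= Q || !Q   [complement / identity]
= true   [complement]

identically true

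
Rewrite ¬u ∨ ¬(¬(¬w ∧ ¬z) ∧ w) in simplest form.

¬u ∨ ¬(¬(¬w ∧ ¬z) ∧ w)
= ¬u ∨ ¬((w ∨ z) ∧ w)   — De Morgan
= ¬u ∨ ¬w   — absorption

¬u ∨ ¬w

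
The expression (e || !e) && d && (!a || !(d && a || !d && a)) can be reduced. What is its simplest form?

(e || !e) && d && (!a || !(d && a || !d && a))
= d && (!a || !(d && a || !d && a))   (complement / identity)
= d && (!a || !a)   (distribution)
= d && !a   (idempotence)

d && !a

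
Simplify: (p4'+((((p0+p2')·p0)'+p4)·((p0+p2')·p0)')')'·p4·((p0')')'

(p4'+((((p0+p2')·p0)'+p4)·((p0+p2')·p0)')')'·p4·((p0')')'
= (p4'+(((p0+p2')·p0)')')'·p4·((p0')')'   [absorption]
= p4·((p0+p2')·p0)'·p4·((p0')')'   [De Morgan]
= p4·p0'·p4·((p0')')'   [absorption]
= p4·p0'·p4·p0'   [double negation]
= p4·p0'   [idempotence]

p4·p0'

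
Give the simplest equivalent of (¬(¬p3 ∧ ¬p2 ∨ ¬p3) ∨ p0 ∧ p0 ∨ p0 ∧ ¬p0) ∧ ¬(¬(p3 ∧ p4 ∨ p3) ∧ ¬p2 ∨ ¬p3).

p3

(¬(¬p3 ∧ ¬p2 ∨ ¬p3) ∨ p0 ∧ p0 ∨ p0 ∧ ¬p0) ∧ ¬(¬(p3 ∧ p4 ∨ p3) ∧ ¬p2 ∨ ¬p3)
= (¬(¬p3 ∧ ¬p2 ∨ ¬p3) ∨ p0 ∧ p0 ∨ p0 ∧ ¬p0) ∧ ¬(¬p3 ∧ ¬p2 ∨ ¬p3)   [absorption]
= (¬(¬p3 ∧ ¬p2 ∨ ¬p3) ∨ p0) ∧ ¬(¬p3 ∧ ¬p2 ∨ ¬p3)   [distribution]
= ¬(¬p3 ∧ ¬p2 ∨ ¬p3)   [absorption]
= ¬¬p3   [absorption]
= p3   [double negation]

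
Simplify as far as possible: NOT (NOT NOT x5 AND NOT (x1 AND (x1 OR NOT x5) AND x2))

NOT x5 OR x1 AND x2

NOT (NOT NOT x5 AND NOT (x1 AND (x1 OR NOT x5) AND x2))
= NOT (NOT NOT x5 AND NOT (x1 AND x2))   [absorption]
= NOT x5 OR x1 AND x2   [De Morgan]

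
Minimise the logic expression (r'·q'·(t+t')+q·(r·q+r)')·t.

(r'·q'·(t+t')+q·(r·q+r)')·t
= (r'·q'·(t+t')+q·r')·t   (absorption)
= (r'·q'+q·r')·t   (complement / identity)
= r'·t   (distribution)

r'·t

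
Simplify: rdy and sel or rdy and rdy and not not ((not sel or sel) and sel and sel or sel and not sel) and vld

rdy and sel or rdy and rdy and not not ((not sel or sel) and sel and sel or sel and not sel) and vld
= rdy and sel or rdy and rdy and ((not sel or sel) and sel and sel or sel and not sel) and vld   — double negation
= rdy and sel or rdy and ((not sel or sel) and sel and sel or sel and not sel) and vld   — idempotence
= rdy and sel or rdy and (sel and sel or sel and not sel) and vld   — complement / identity
= rdy and sel or rdy and sel and vld   — distribution
= rdy and sel   — absorption

rdy and sel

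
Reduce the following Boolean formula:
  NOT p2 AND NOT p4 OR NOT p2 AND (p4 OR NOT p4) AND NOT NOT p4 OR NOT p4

NOT p2 OR NOT p4

NOT p2 AND NOT p4 OR NOT p2 AND (p4 OR NOT p4) AND NOT NOT p4 OR NOT p4
= NOT p2 AND NOT p4 OR NOT p2 AND (p4 OR NOT p4) AND p4 OR NOT p4   — double negation
= NOT p2 AND NOT p4 OR NOT p2 AND p4 OR NOT p4   — complement / identity
= NOT p2 OR NOT p4   — distribution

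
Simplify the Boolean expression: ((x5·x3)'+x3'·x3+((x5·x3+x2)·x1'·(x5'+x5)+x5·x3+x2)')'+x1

((x5·x3)'+x3'·x3+((x5·x3+x2)·x1'·(x5'+x5)+x5·x3+x2)')'+x1
= ((x5·x3)'+((x5·x3+x2)·x1'·(x5'+x5)+x5·x3+x2)')'+x1   (complement / identity)
= x5·x3·((x5·x3+x2)·x1'·(x5'+x5)+x5·x3+x2)+x1   (De Morgan)
= x5·x3·((x5·x3+x2)·x1'+x5·x3+x2)+x1   (complement / identity)
= x5·x3·(x5·x3+x2)+x1   (absorption)
= x5·x3+x1   (absorption)

x5·x3+x1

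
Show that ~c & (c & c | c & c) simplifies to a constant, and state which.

0

~c & (c & c | c & c)
= ~c & c & c
= ~c & c
= 0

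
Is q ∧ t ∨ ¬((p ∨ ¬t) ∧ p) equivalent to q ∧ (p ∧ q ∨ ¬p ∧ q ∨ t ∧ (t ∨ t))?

No

E1: q ∧ t ∨ ¬((p ∨ ¬t) ∧ p)
    = q ∧ t ∨ ¬p   — absorption
E2: q ∧ (p ∧ q ∨ ¬p ∧ q ∨ t ∧ (t ∨ t))
    = q ∧ (q ∨ t ∧ (t ∨ t))   — distribution
    = q ∧ (q ∨ t ∧ t)   — idempotence
    = q ∧ (q ∨ t)   — idempotence
    = q   — absorption
These differ: at p=0, q=0, t=0, E1 = 1 but E2 = 0.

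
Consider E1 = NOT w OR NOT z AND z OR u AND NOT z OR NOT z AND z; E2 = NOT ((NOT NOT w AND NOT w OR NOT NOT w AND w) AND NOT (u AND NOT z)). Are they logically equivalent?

E1: NOT w OR NOT z AND z OR u AND NOT z OR NOT z AND z
    = NOT w OR NOT z AND z OR u AND NOT z   — complement / identity
    = NOT w OR u AND NOT z   — complement / identity
E2: NOT ((NOT NOT w AND NOT w OR NOT NOT w AND w) AND NOT (u AND NOT z))
    = NOT (NOT NOT w AND NOT (u AND NOT z))   — distribution
    = NOT w OR u AND NOT z   — De Morgan
Both reduce to NOT w OR u AND NOT z, so they are equivalent.

Yes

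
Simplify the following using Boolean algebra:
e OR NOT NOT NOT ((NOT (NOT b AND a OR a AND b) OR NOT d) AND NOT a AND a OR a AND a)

e OR NOT a

e OR NOT NOT NOT ((NOT (NOT b AND a OR a AND b) OR NOT d) AND NOT a AND a OR a AND a)
= e OR NOT NOT NOT ((NOT a OR NOT d) AND NOT a AND a OR a AND a)   — distribution
= e OR NOT NOT NOT (NOT a AND a OR a AND a)   — absorption
= e OR NOT NOT NOT a   — distribution
= e OR NOT a   — double negation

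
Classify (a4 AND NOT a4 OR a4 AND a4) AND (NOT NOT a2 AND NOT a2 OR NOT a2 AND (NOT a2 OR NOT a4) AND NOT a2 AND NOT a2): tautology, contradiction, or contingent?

contingent

(a4 AND NOT a4 OR a4 AND a4) AND (NOT NOT a2 AND NOT a2 OR NOT a2 AND (NOT a2 OR NOT a4) AND NOT a2 AND NOT a2)
= (a4 AND NOT a4 OR a4 AND a4) AND (NOT NOT a2 AND NOT a2 OR NOT a2 AND NOT a2 AND NOT a2)
= (a4 AND NOT a4 OR a4 AND a4) AND (NOT NOT a2 AND NOT a2 OR NOT a2 AND NOT a2)
= a4 AND (NOT NOT a2 AND NOT a2 OR NOT a2 AND NOT a2)
= a4 AND (a2 AND NOT a2 OR NOT a2 AND NOT a2)
= a4 AND NOT a2
This depends on a2, a4, so it is not a constant.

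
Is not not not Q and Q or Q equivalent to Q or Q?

Yes

E1: not not not Q and Q or Q
    = not Q and Q or Q   — double negation
    = Q   — complement / identity
E2: Q or Q
    = Q   — idempotence
Both reduce to Q, so they are equivalent.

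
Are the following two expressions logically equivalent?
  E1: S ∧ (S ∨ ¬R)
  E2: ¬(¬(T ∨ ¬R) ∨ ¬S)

E1: S ∧ (S ∨ ¬R)
    = S   — absorption
E2: ¬(¬(T ∨ ¬R) ∨ ¬S)
    = (T ∨ ¬R) ∧ S   — De Morgan
These differ: at R=1, S=1, T=0, E1 = 1 but E2 = 0.

No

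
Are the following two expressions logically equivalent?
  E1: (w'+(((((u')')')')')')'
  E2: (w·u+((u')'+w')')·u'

E1: (w'+(((((u')')')')')')'
    = (w'+(((u')')')')'   (double negation)
    = (w'+(u')')'   (double negation)
    = w·u'   (De Morgan)
E2: (w·u+((u')'+w')')·u'
    = (w·u+u'·w)·u'   (De Morgan)
    = w·u'   (distribution)
Both reduce to w·u', so they are equivalent.

Yes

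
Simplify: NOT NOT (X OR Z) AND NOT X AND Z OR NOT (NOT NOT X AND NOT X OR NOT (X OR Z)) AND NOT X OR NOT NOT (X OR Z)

X OR Z

NOT NOT (X OR Z) AND NOT X AND Z OR NOT (NOT NOT X AND NOT X OR NOT (X OR Z)) AND NOT X OR NOT NOT (X OR Z)
= NOT NOT (X OR Z) AND NOT X AND Z OR NOT (X AND NOT X OR NOT (X OR Z)) AND NOT X OR NOT NOT (X OR Z)   (double negation)
= NOT NOT (X OR Z) AND NOT X AND Z OR NOT NOT (X OR Z) AND NOT X OR NOT NOT (X OR Z)   (complement / identity)
= NOT NOT (X OR Z) AND NOT X OR NOT NOT (X OR Z)   (absorption)
= NOT NOT (X OR Z)   (absorption)
= X OR Z   (double negation)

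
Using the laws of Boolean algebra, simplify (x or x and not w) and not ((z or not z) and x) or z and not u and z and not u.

z and not u

(x or x and not w) and not ((z or not z) and x) or z and not u and z and not u
= (x or x and not w) and not ((z or not z) and x) or z and not u
= (x or x and not w) and not x or z and not u
= x and not x or z and not u
= z and not u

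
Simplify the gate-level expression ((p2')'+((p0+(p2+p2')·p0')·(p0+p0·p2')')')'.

((p2')'+((p0+(p2+p2')·p0')·(p0+p0·p2')')')'
= ((p2')'+((p0+p0')·(p0+p0·p2')')')'   — complement / identity
= ((p2')'+((p0+p0·p2')')')'   — complement / identity
= p2'·(p0+p0·p2')'   — De Morgan
= p2'·p0'   — absorption

p2'·p0'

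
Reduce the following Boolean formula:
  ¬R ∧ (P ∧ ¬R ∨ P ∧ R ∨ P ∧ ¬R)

¬R ∧ P

¬R ∧ (P ∧ ¬R ∨ P ∧ R ∨ P ∧ ¬R)
= ¬R ∧ (P ∨ P ∧ ¬R)   (distribution)
= ¬R ∧ P   (absorption)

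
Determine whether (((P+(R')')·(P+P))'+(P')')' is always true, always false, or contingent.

(((P+(R')')·(P+P))'+(P')')'
= (P+(R')')·(P+P)·P'   (De Morgan)
= (P+(R')')·P·P'   (idempotence)
= (P+R)·P·P'   (double negation)
= P·P'   (absorption)
= 0   (complement)

always false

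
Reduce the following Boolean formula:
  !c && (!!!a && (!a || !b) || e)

!c && (!a || e)

!c && (!!!a && (!a || !b) || e)
= !c && (!a && (!a || !b) || e)   [double negation]
= !c && (!a || e)   [absorption]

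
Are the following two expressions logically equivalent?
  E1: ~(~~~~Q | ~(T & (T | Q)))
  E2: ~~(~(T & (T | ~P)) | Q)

No

E1: ~(~~~~Q | ~(T & (T | Q)))
    = ~(~~Q | ~(T & (T | Q)))   — double negation
    = ~Q & T & (T | Q)   — De Morgan
    = ~Q & T   — absorption
E2: ~~(~(T & (T | ~P)) | Q)
    = ~(T & (T | ~P)) | Q   — double negation
    = ~T | Q   — absorption
These differ: at P=0, Q=1, T=0, E1 = 0 but E2 = 1.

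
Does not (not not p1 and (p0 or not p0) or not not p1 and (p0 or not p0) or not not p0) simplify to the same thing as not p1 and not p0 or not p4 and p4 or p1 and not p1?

Yes

E1: not (not not p1 and (p0 or not p0) or not not p1 and (p0 or not p0) or not not p0)
    = not (not not p1 and (p0 or not p0) or not not p0)   — idempotence
    = not (not not p1 or not not p0)   — complement / identity
    = not p1 and not p0   — De Morgan
E2: not p1 and not p0 or not p4 and p4 or p1 and not p1
    = not p1 and not p0 or not p4 and p4   — complement / identity
    = not p1 and not p0   — complement / identity
Both reduce to not p1 and not p0, so they are equivalent.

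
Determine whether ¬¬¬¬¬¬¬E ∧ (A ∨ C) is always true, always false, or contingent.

¬¬¬¬¬¬¬E ∧ (A ∨ C)
= ¬¬¬¬¬E ∧ (A ∨ C)
= ¬¬¬E ∧ (A ∨ C)
= ¬E ∧ (A ∨ C)
This depends on A, C, E, so it is not a constant.

contingent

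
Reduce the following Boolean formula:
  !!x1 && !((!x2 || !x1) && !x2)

!!x1 && !((!x2 || !x1) && !x2)
= !!x1 && !!x2   — absorption
= x1 && !!x2   — double negation
= x1 && x2   — double negation

x1 && x2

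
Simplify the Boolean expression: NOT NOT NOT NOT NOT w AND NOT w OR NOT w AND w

NOT w

NOT NOT NOT NOT NOT w AND NOT w OR NOT w AND w
= NOT NOT NOT w AND NOT w OR NOT w AND w   — double negation
= NOT w AND NOT w OR NOT w AND w   — double negation
= NOT w   — distribution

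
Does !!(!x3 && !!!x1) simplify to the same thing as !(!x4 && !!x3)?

No

E1: !!(!x3 && !!!x1)
    = !!(!x3 && !x1)   [double negation]
    = !x3 && !x1   [double negation]
E2: !(!x4 && !!x3)
    = x4 || !x3   [De Morgan]
These differ: at x1=1, x3=0, x4=1, E1 = 0 but E2 = 1.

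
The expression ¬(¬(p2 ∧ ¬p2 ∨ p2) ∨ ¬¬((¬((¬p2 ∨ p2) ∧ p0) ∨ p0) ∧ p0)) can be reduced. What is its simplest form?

¬(¬(p2 ∧ ¬p2 ∨ p2) ∨ ¬¬((¬((¬p2 ∨ p2) ∧ p0) ∨ p0) ∧ p0))
= ¬(¬(p2 ∧ ¬p2 ∨ p2) ∨ ¬¬((¬p0 ∨ p0) ∧ p0))   [complement / identity]
= (p2 ∧ ¬p2 ∨ p2) ∧ ¬((¬p0 ∨ p0) ∧ p0)   [De Morgan]
= p2 ∧ ¬((¬p0 ∨ p0) ∧ p0)   [complement / identity]
= p2 ∧ ¬p0   [complement / identity]

p2 ∧ ¬p0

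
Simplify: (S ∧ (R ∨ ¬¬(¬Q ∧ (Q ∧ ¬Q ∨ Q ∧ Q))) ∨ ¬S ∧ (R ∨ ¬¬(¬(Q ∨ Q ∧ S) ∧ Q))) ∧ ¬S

(S ∧ (R ∨ ¬¬(¬Q ∧ (Q ∧ ¬Q ∨ Q ∧ Q))) ∨ ¬S ∧ (R ∨ ¬¬(¬(Q ∨ Q ∧ S) ∧ Q))) ∧ ¬S
= (S ∧ (R ∨ ¬¬(¬Q ∧ (Q ∧ ¬Q ∨ Q ∧ Q))) ∨ ¬S ∧ (R ∨ ¬¬(¬Q ∧ Q))) ∧ ¬S
= (S ∧ (R ∨ ¬¬(¬Q ∧ Q)) ∨ ¬S ∧ (R ∨ ¬¬(¬Q ∧ Q))) ∧ ¬S
= (R ∨ ¬¬(¬Q ∧ Q)) ∧ ¬S
= (R ∨ ¬Q ∧ Q) ∧ ¬S
= R ∧ ¬S

R ∧ ¬S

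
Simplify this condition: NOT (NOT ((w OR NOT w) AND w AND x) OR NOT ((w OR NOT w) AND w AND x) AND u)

NOT (NOT ((w OR NOT w) AND w AND x) OR NOT ((w OR NOT w) AND w AND x) AND u)
= NOT NOT ((w OR NOT w) AND w AND x)   (absorption)
= NOT NOT (w AND x)   (complement / identity)
= w AND x   (double negation)

w AND x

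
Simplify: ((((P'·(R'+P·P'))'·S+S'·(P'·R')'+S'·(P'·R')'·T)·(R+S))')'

P·S+R

((((P'·(R'+P·P'))'·S+S'·(P'·R')'+S'·(P'·R')'·T)·(R+S))')'
= ((((P'·(R'+P·P'))'·S+S'·(P'·R')')·(R+S))')'   — absorption
= ((((P'·R')'·S+S'·(P'·R')')·(R+S))')'   — complement / identity
= (((P'·R')'·(R+S))')'   — distribution
= (((P+R)·(R+S))')'   — De Morgan
= (P+R)·(R+S)   — double negation
= P·S+R   — distribution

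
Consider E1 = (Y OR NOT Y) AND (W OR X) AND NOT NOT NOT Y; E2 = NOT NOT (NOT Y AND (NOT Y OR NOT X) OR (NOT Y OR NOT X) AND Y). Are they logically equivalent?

E1: (Y OR NOT Y) AND (W OR X) AND NOT NOT NOT Y
    = (W OR X) AND NOT NOT NOT Y   — complement / identity
    = (W OR X) AND NOT Y   — double negation
E2: NOT NOT (NOT Y AND (NOT Y OR NOT X) OR (NOT Y OR NOT X) AND Y)
    = NOT NOT (NOT Y OR NOT X)   — distribution
    = NOT Y OR NOT X   — double negation
These differ: at W=0, X=0, Y=1, E1 = 0 but E2 = 1.

No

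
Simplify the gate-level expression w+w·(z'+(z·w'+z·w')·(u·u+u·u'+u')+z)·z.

w+w·(z'+(z·w'+z·w')·(u·u+u·u'+u')+z)·z
= w+w·(z'+z·w'·(u·u+u·u'+u')+z)·z   — idempotence
= w+w·(z'+z·w'·(u+u')+z)·z   — distribution
= w+w·(z'+z·w'+z)·z   — complement / identity
= w+w·(z'+z)·z   — absorption
= w+w·z   — complement / identity
= w   — absorption

w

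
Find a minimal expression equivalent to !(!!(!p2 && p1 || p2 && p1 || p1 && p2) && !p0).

!(!!(!p2 && p1 || p2 && p1 || p1 && p2) && !p0)
= !(!!(p1 || p1 && p2) && !p0)   [distribution]
= !(p1 || p1 && p2) || p0   [De Morgan]
= !p1 || p0   [absorption]

!p1 || p0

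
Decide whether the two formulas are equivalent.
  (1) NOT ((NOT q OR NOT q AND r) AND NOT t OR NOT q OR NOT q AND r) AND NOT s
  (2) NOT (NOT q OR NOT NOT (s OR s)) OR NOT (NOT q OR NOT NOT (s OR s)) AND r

E1: NOT ((NOT q OR NOT q AND r) AND NOT t OR NOT q OR NOT q AND r) AND NOT s
    = NOT (NOT q OR NOT q AND r) AND NOT s   — absorption
    = NOT NOT q AND NOT s   — absorption
    = q AND NOT s   — double negation
E2: NOT (NOT q OR NOT NOT (s OR s)) OR NOT (NOT q OR NOT NOT (s OR s)) AND r
    = NOT (NOT q OR NOT NOT (s OR s))   — absorption
    = NOT (NOT q OR NOT NOT s)   — idempotence
    = q AND NOT s   — De Morgan
Both reduce to q AND NOT s, so they are equivalent.

Yes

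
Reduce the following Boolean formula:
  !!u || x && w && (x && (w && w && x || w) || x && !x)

!!u || x && w && (x && (w && w && x || w) || x && !x)
= !!u || x && w && x && (w && w && x || w)
= !!u || x && w && x && (w && x || w)
= !!u || x && w && x && w
= u || x && w && x && w
= u || x && w

u || x && w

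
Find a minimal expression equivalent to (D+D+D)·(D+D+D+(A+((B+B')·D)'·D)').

D

(D+D+D)·(D+D+D+(A+((B+B')·D)'·D)')
= (D+D+D)·(D+D+D+(A+D'·D)')   — complement / identity
= (D+D+D)·(D+D+D+A')   — complement / identity
= D+D+D   — absorption
= D+D   — idempotence
= D   — idempotence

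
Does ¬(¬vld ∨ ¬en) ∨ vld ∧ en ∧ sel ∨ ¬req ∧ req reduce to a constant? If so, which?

¬(¬vld ∨ ¬en) ∨ vld ∧ en ∧ sel ∨ ¬req ∧ req
= vld ∧ en ∨ vld ∧ en ∧ sel ∨ ¬req ∧ req   — De Morgan
= vld ∧ en ∨ ¬req ∧ req   — absorption
= vld ∧ en   — complement / identity
This depends on en, vld, so it is not a constant.

no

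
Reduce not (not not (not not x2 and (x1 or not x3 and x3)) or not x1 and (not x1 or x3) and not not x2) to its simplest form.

not x2

not (not not (not not x2 and (x1 or not x3 and x3)) or not x1 and (not x1 or x3) and not not x2)
= not (not not (not not x2 and x1) or not x1 and (not x1 or x3) and not not x2)
= not (not not (not not x2 and x1) or not x1 and not not x2)
= not (not not x2 and x1 or not x1 and not not x2)
= not not not x2
= not x2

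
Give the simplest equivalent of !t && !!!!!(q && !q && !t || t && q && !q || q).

!t && !!!!!(q && !q && !t || t && q && !q || q)
= !t && !!!(q && !q && !t || t && q && !q || q)   [double negation]
= !t && !!!(q && !q || q)   [distribution]
= !t && !(q && !q || q)   [double negation]
= !t && !q   [complement / identity]

!t && !q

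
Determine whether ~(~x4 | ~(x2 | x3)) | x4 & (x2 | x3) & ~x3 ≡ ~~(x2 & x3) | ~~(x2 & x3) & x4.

E1: ~(~x4 | ~(x2 | x3)) | x4 & (x2 | x3) & ~x3
    = x4 & (x2 | x3) | x4 & (x2 | x3) & ~x3   — De Morgan
    = x4 & (x2 | x3)   — absorption
E2: ~~(x2 & x3) | ~~(x2 & x3) & x4
    = ~~(x2 & x3)   — absorption
    = x2 & x3   — double negation
These differ: at x2=1, x3=1, x4=0, E1 = 0 but E2 = 1.

No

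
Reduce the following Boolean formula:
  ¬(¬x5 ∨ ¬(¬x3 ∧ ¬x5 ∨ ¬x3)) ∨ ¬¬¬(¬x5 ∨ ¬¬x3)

x5 ∧ ¬x3

¬(¬x5 ∨ ¬(¬x3 ∧ ¬x5 ∨ ¬x3)) ∨ ¬¬¬(¬x5 ∨ ¬¬x3)
= ¬(¬x5 ∨ ¬(¬x3 ∧ ¬x5 ∨ ¬x3)) ∨ ¬(¬x5 ∨ ¬¬x3)
= ¬(¬x5 ∨ ¬¬x3) ∨ ¬(¬x5 ∨ ¬¬x3)
= ¬(¬x5 ∨ ¬¬x3)
= x5 ∧ ¬x3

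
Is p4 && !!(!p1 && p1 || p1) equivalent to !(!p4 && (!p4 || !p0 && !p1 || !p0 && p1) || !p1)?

Yes

E1: p4 && !!(!p1 && p1 || p1)
    = p4 && !!p1   [complement / identity]
    = p4 && p1   [double negation]
E2: !(!p4 && (!p4 || !p0 && !p1 || !p0 && p1) || !p1)
    = !(!p4 && (!p4 || !p0) || !p1)   [distribution]
    = !(!p4 || !p1)   [absorption]
    = p4 && p1   [De Morgan]
Both reduce to p4 && p1, so they are equivalent.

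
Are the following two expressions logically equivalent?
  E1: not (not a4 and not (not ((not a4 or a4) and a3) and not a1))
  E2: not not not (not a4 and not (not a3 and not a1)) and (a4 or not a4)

Yes

E1: not (not a4 and not (not ((not a4 or a4) and a3) and not a1))
    = not (not a4 and not (not a3 and not a1))
    = a4 or not a3 and not a1
E2: not not not (not a4 and not (not a3 and not a1)) and (a4 or not a4)
    = not not not (not a4 and not (not a3 and not a1))
    = not (not a4 and not (not a3 and not a1))
    = a4 or not a3 and not a1
Both reduce to a4 or not a3 and not a1, so they are equivalent.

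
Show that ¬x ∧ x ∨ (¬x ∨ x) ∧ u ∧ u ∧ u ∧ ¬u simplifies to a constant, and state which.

False

¬x ∧ x ∨ (¬x ∨ x) ∧ u ∧ u ∧ u ∧ ¬u
= (¬x ∨ x) ∧ u ∧ u ∧ u ∧ ¬u   [complement / identity]
= u ∧ u ∧ u ∧ ¬u   [complement / identity]
= u ∧ u ∧ ¬u   [idempotence]
= u ∧ ¬u   [idempotence]
= False   [complement]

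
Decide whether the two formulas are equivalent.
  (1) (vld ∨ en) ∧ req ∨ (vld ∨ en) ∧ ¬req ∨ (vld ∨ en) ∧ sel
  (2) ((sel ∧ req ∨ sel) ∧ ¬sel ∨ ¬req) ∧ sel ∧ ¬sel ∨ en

E1: (vld ∨ en) ∧ req ∨ (vld ∨ en) ∧ ¬req ∨ (vld ∨ en) ∧ sel
    = vld ∨ en ∨ (vld ∨ en) ∧ sel
    = vld ∨ en
E2: ((sel ∧ req ∨ sel) ∧ ¬sel ∨ ¬req) ∧ sel ∧ ¬sel ∨ en
    = (sel ∧ ¬sel ∨ ¬req) ∧ sel ∧ ¬sel ∨ en
    = sel ∧ ¬sel ∨ en
    = en
These differ: at en=0, req=0, sel=0, vld=1, E1 = 1 but E2 = 0.

No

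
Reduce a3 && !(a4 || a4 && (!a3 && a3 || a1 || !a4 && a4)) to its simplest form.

a3 && !a4

a3 && !(a4 || a4 && (!a3 && a3 || a1 || !a4 && a4))
= a3 && !(a4 || a4 && (a1 || !a4 && a4))   [complement / identity]
= a3 && !(a4 || a4 && a1)   [complement / identity]
= a3 && !a4   [absorption]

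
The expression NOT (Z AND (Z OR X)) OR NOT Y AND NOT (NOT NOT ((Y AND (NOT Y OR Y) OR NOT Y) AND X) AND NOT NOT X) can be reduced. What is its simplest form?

NOT Z OR NOT Y AND NOT X

NOT (Z AND (Z OR X)) OR NOT Y AND NOT (NOT NOT ((Y AND (NOT Y OR Y) OR NOT Y) AND X) AND NOT NOT X)
= NOT Z OR NOT Y AND NOT (NOT NOT ((Y AND (NOT Y OR Y) OR NOT Y) AND X) AND NOT NOT X)   (absorption)
= NOT Z OR NOT Y AND NOT (NOT NOT ((Y OR NOT Y) AND X) AND NOT NOT X)   (complement / identity)
= NOT Z OR NOT Y AND (NOT ((Y OR NOT Y) AND X) OR NOT X)   (De Morgan)
= NOT Z OR NOT Y AND (NOT X OR NOT X)   (complement / identity)
= NOT Z OR NOT Y AND NOT X   (idempotence)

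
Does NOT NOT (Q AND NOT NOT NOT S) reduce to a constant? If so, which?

no

NOT NOT (Q AND NOT NOT NOT S)
= Q AND NOT NOT NOT S   — double negation
= Q AND NOT S   — double negation
This depends on Q, S, so it is not a constant.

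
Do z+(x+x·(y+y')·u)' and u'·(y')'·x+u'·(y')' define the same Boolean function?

E1: z+(x+x·(y+y')·u)'
    = z+(x+x·u)'   — complement / identity
    = z+x'   — absorption
E2: u'·(y')'·x+u'·(y')'
    = u'·(y')'   — absorption
    = u'·y   — double negation
These differ: at u=0, x=0, y=0, z=1, E1 = 1 but E2 = 0.

No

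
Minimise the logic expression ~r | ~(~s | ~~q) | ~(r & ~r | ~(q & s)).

~r | ~(~s | ~~q) | ~(r & ~r | ~(q & s))
= ~r | ~(~s | ~~q) | ~~(q & s)
= ~r | ~(~s | ~~q) | q & s
= ~r | s & ~q | q & s
= ~r | s

~r | s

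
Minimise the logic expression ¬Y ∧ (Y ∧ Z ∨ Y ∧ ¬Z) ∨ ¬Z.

¬Z

¬Y ∧ (Y ∧ Z ∨ Y ∧ ¬Z) ∨ ¬Z
= ¬Y ∧ Y ∨ ¬Z
= ¬Z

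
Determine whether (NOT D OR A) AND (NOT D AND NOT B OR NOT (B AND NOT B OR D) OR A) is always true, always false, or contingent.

contingent

(NOT D OR A) AND (NOT D AND NOT B OR NOT (B AND NOT B OR D) OR A)
= (NOT D OR A) AND (NOT D AND NOT B OR NOT D OR A)   [complement / identity]
= (NOT D OR A) AND (NOT D OR A)   [absorption]
= NOT D OR A   [idempotence]
This depends on A, D, so it is not a constant.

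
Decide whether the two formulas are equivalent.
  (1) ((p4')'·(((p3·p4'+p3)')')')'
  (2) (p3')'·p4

E1: ((p4')'·(((p3·p4'+p3)')')')'
    = ((p4')'·(p3·p4'+p3)')'   (double negation)
    = p4'+p3·p4'+p3   (De Morgan)
    = p4'+p3   (absorption)
E2: (p3')'·p4
    = p3·p4   (double negation)
These differ: at p3=0, p4=0, E1 = 1 but E2 = 0.

No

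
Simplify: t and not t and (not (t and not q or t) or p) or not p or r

not p or r

t and not t and (not (t and not q or t) or p) or not p or r
= t and not t and (not t or p) or not p or r
= t and not t or not p or r
= not p or r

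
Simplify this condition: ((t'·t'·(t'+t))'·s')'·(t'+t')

((t'·t'·(t'+t))'·s')'·(t'+t')
= ((t'·t')'·s')'·(t'+t')   — complement / identity
= ((t'·t')'·s')'·t'   — idempotence
= (t'·t'+s)·t'   — De Morgan
= (t'+s)·t'   — idempotence
= t'   — absorption

t'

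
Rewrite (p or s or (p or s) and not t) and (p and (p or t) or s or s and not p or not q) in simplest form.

p or s

(p or s or (p or s) and not t) and (p and (p or t) or s or s and not p or not q)
= (p or s) and (p and (p or t) or s or s and not p or not q)   (absorption)
= (p or s) and (p or s or s and not p or not q)   (absorption)
= (p or s) and (p or s or not q)   (absorption)
= p or s   (absorption)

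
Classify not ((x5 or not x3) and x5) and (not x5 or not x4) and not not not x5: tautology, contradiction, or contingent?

contingent

not ((x5 or not x3) and x5) and (not x5 or not x4) and not not not x5
= not x5 and (not x5 or not x4) and not not not x5
= not x5 and (not x5 or not x4) and not x5
= not x5 and not x5
= not x5
This depends on x5, so it is not a constant.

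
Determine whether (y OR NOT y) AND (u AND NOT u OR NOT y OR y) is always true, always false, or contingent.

(y OR NOT y) AND (u AND NOT u OR NOT y OR y)
= (y OR NOT y) AND (NOT y OR y)
= NOT y OR y
= TRUE

always true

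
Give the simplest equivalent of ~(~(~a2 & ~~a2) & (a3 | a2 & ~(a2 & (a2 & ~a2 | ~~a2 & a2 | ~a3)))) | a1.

~a3 | a1

~(~(~a2 & ~~a2) & (a3 | a2 & ~(a2 & (a2 & ~a2 | ~~a2 & a2 | ~a3)))) | a1
= ~(~(~a2 & ~~a2) & (a3 | a2 & ~(a2 & (a2 & ~a2 | a2 & a2 | ~a3)))) | a1   (double negation)
= ~(~(~a2 & ~~a2) & (a3 | a2 & ~(a2 & (a2 | ~a3)))) | a1   (distribution)
= ~(~(~a2 & ~~a2) & (a3 | a2 & ~a2)) | a1   (absorption)
= ~((a2 | ~a2) & (a3 | a2 & ~a2)) | a1   (De Morgan)
= ~((a2 | ~a2) & a3) | a1   (complement / identity)
= ~a3 | a1   (complement / identity)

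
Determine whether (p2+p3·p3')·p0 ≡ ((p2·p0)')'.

Yes

E1: (p2+p3·p3')·p0
    = p2·p0   — complement / identity
E2: ((p2·p0)')'
    = p2·p0   — double negation
Both reduce to p2·p0, so they are equivalent.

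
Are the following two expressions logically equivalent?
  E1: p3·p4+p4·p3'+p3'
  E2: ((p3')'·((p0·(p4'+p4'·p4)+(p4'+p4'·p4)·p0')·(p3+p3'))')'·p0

E1: p3·p4+p4·p3'+p3'
    = p4+p3'   [distribution]
E2: ((p3')'·((p0·(p4'+p4'·p4)+(p4'+p4'·p4)·p0')·(p3+p3'))')'·p0
    = (p3'+(p0·(p4'+p4'·p4)+(p4'+p4'·p4)·p0')·(p3+p3'))·p0   [De Morgan]
    = (p3'+(p4'+p4'·p4)·(p3+p3'))·p0   [distribution]
    = (p3'+p4'+p4'·p4)·p0   [complement / identity]
    = (p3'+p4')·p0   [complement / identity]
These differ: at p0=0, p3=0, p4=1, E1 = 1 but E2 = 0.

No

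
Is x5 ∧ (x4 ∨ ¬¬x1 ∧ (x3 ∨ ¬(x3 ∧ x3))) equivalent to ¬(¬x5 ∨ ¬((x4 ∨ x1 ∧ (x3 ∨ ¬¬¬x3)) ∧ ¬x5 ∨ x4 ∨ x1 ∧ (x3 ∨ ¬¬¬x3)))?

E1: x5 ∧ (x4 ∨ ¬¬x1 ∧ (x3 ∨ ¬(x3 ∧ x3)))
    = x5 ∧ (x4 ∨ ¬¬x1 ∧ (x3 ∨ ¬x3))
    = x5 ∧ (x4 ∨ ¬¬x1)
    = x5 ∧ (x4 ∨ x1)
E2: ¬(¬x5 ∨ ¬((x4 ∨ x1 ∧ (x3 ∨ ¬¬¬x3)) ∧ ¬x5 ∨ x4 ∨ x1 ∧ (x3 ∨ ¬¬¬x3)))
    = ¬(¬x5 ∨ ¬(x4 ∨ x1 ∧ (x3 ∨ ¬¬¬x3)))
    = x5 ∧ (x4 ∨ x1 ∧ (x3 ∨ ¬¬¬x3))
    = x5 ∧ (x4 ∨ x1 ∧ (x3 ∨ ¬x3))
    = x5 ∧ (x4 ∨ x1)
Both reduce to x5 ∧ (x4 ∨ x1), so they are equivalent.

Yes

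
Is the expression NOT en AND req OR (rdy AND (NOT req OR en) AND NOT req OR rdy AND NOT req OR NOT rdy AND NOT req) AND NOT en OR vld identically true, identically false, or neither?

NOT en AND req OR (rdy AND (NOT req OR en) AND NOT req OR rdy AND NOT req OR NOT rdy AND NOT req) AND NOT en OR vld
= NOT en AND req OR (rdy AND NOT req OR rdy AND NOT req OR NOT rdy AND NOT req) AND NOT en OR vld   — absorption
= NOT en AND req OR (rdy AND NOT req OR NOT rdy AND NOT req) AND NOT en OR vld   — idempotence
= NOT en AND req OR NOT req AND NOT en OR vld   — distribution
= NOT en OR vld   — distribution
This depends on en, vld, so it is not a constant.

neither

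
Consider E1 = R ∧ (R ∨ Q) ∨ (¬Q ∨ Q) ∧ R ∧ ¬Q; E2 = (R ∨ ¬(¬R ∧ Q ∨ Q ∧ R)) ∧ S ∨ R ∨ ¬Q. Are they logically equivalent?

No

E1: R ∧ (R ∨ Q) ∨ (¬Q ∨ Q) ∧ R ∧ ¬Q
    = R ∨ (¬Q ∨ Q) ∧ R ∧ ¬Q
    = R ∨ R ∧ ¬Q
    = R
E2: (R ∨ ¬(¬R ∧ Q ∨ Q ∧ R)) ∧ S ∨ R ∨ ¬Q
    = (R ∨ ¬Q) ∧ S ∨ R ∨ ¬Q
    = R ∨ ¬Q
These differ: at Q=0, R=0, S=0, E1 = 0 but E2 = 1.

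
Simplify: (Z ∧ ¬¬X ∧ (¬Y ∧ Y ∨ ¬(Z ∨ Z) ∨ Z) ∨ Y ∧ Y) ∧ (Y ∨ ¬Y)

(Z ∧ ¬¬X ∧ (¬Y ∧ Y ∨ ¬(Z ∨ Z) ∨ Z) ∨ Y ∧ Y) ∧ (Y ∨ ¬Y)
= (Z ∧ X ∧ (¬Y ∧ Y ∨ ¬(Z ∨ Z) ∨ Z) ∨ Y ∧ Y) ∧ (Y ∨ ¬Y)   — double negation
= (Z ∧ X ∧ (¬Y ∧ Y ∨ ¬(Z ∨ Z) ∨ Z) ∨ Y) ∧ (Y ∨ ¬Y)   — idempotence
= Z ∧ X ∧ (¬Y ∧ Y ∨ ¬(Z ∨ Z) ∨ Z) ∨ Y   — complement / identity
= Z ∧ X ∧ (¬(Z ∨ Z) ∨ Z) ∨ Y   — complement / identity
= Z ∧ X ∧ (¬Z ∨ Z) ∨ Y   — idempotence
= Z ∧ X ∨ Y   — complement / identity

Z ∧ X ∨ Y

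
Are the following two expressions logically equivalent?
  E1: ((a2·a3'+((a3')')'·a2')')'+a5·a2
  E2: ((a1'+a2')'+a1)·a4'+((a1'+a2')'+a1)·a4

E1: ((a2·a3'+((a3')')'·a2')')'+a5·a2
    = ((a2·a3'+a3'·a2')')'+a5·a2   — double negation
    = ((a3')')'+a5·a2   — distribution
    = a3'+a5·a2   — double negation
E2: ((a1'+a2')'+a1)·a4'+((a1'+a2')'+a1)·a4
    = (a1'+a2')'+a1   — distribution
    = a1·a2+a1   — De Morgan
    = a1   — absorption
These differ: at a1=1, a2=1, a3=1, a4=0, a5=0, E1 = 0 but E2 = 1.

No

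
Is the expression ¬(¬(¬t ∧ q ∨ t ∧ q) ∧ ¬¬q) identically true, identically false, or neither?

¬(¬(¬t ∧ q ∨ t ∧ q) ∧ ¬¬q)
= ¬(¬q ∧ ¬¬q)
= q ∨ ¬q
= True

identically true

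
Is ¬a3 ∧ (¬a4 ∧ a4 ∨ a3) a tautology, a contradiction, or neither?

contradiction

¬a3 ∧ (¬a4 ∧ a4 ∨ a3)
= ¬a3 ∧ a3   — complement / identity
= False   — complement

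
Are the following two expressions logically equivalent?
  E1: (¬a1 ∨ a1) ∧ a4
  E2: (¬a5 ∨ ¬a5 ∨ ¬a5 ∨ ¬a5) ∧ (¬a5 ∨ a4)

E1: (¬a1 ∨ a1) ∧ a4
    = a4   [complement / identity]
E2: (¬a5 ∨ ¬a5 ∨ ¬a5 ∨ ¬a5) ∧ (¬a5 ∨ a4)
    = (¬a5 ∨ ¬a5) ∧ (¬a5 ∨ a4)   [idempotence]
    = ¬a5 ∧ (¬a5 ∨ a4)   [idempotence]
    = ¬a5   [absorption]
These differ: at a1=0, a4=0, a5=0, E1 = 0 but E2 = 1.

No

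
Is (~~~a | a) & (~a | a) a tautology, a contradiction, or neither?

(~~~a | a) & (~a | a)
= (~a | a) & (~a | a)
= ~a | a
= 1

tautology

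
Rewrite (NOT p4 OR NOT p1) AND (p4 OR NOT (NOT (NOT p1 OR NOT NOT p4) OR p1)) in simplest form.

NOT p1

(NOT p4 OR NOT p1) AND (p4 OR NOT (NOT (NOT p1 OR NOT NOT p4) OR p1))
= (NOT p4 OR NOT p1) AND (p4 OR NOT (p1 AND NOT p4 OR p1))   [De Morgan]
= (NOT p4 OR NOT p1) AND (p4 OR NOT p1)   [absorption]
= NOT p4 AND p4 OR NOT p1   [distribution]
= NOT p1   [complement / identity]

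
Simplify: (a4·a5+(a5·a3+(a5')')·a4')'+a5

1

(a4·a5+(a5·a3+(a5')')·a4')'+a5
= (a4·a5+(a5·a3+a5)·a4')'+a5
= (a4·a5+a5·a4')'+a5
= a5'+a5
= 1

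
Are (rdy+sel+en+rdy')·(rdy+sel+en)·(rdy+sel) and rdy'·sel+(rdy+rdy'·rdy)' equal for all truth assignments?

No

E1: (rdy+sel+en+rdy')·(rdy+sel+en)·(rdy+sel)
    = (rdy+sel+en)·(rdy+sel)   (absorption)
    = rdy+sel   (absorption)
E2: rdy'·sel+(rdy+rdy'·rdy)'
    = rdy'·sel+rdy'   (complement / identity)
    = rdy'   (absorption)
These differ: at en=0, rdy=1, sel=0, E1 = 1 but E2 = 0.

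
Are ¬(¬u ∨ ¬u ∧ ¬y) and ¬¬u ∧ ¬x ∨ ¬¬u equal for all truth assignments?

E1: ¬(¬u ∨ ¬u ∧ ¬y)
    = ¬¬u   (absorption)
    = u   (double negation)
E2: ¬¬u ∧ ¬x ∨ ¬¬u
    = ¬¬u   (absorption)
    = u   (double negation)
Both reduce to u, so they are equivalent.

Yes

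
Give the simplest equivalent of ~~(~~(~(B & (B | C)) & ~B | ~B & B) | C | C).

~~(~~(~(B & (B | C)) & ~B | ~B & B) | C | C)
= ~~(~~(~B & ~B | ~B & B) | C | C)   [absorption]
= ~~(~~~B | C | C)   [distribution]
= ~~(~~~B | C)   [idempotence]
= ~~~B | C   [double negation]
= ~B | C   [double negation]

~B | C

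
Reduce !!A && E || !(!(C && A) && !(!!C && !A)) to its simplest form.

!!A && E || !(!(C && A) && !(!!C && !A))
= !!A && E || C && A || !!C && !A   — De Morgan
= A && E || C && A || !!C && !A   — double negation
= A && E || C && A || C && !A   — double negation
= A && E || C   — distribution

A && E || C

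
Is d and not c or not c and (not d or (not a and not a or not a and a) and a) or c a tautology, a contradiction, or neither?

tautology

d and not c or not c and (not d or (not a and not a or not a and a) and a) or c
= d and not c or not c and (not d or not a and a) or c
= d and not c or not c and not d or c
= not c or c
= True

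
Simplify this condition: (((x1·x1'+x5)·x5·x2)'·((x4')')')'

(((x1·x1'+x5)·x5·x2)'·((x4')')')'
= (((x1·x1'+x5)·x5·x2)'·x4')'
= (x1·x1'+x5)·x5·x2+x4
= x5·x5·x2+x4
= x5·x2+x4

x5·x2+x4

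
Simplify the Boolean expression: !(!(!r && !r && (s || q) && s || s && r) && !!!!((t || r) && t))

s || !t

!(!(!r && !r && (s || q) && s || s && r) && !!!!((t || r) && t))
= !(!(!r && (s || q) && s || s && r) && !!!!((t || r) && t))   (idempotence)
= !(!(!r && s || s && r) && !!!!((t || r) && t))   (absorption)
= !(!(!r && s || s && r) && !!!!t)   (absorption)
= !(!(!r && s || s && r) && !!t)   (double negation)
= !(!s && !!t)   (distribution)
= s || !t   (De Morgan)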